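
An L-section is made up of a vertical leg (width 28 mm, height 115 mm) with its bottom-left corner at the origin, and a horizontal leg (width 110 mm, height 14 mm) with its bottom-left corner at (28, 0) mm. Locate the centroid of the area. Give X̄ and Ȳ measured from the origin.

X̄ = 36.32 mm, Ȳ = 41.16 mm

vertical leg: A = 28 × 115 = 3220.00, centroid at (14.00, 57.50).
horizontal leg: A = 110 × 14 = 1540.00, centroid at (83.00, 7.00).
ΣA = 4760.00 mm², ΣAX̄ = 172900.00 mm³, ΣAȲ = 195930.00 mm³.
X̄ = 172900.00/4760.00 = 36.32 mm; Ȳ = 195930.00/4760.00 = 41.16 mm.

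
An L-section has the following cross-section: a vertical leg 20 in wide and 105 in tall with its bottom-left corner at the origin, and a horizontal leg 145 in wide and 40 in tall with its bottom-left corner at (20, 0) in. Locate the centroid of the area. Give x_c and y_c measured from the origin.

x_c = 70.57 in, y_c = 28.64 in

Part | A | x̄ᵢ | ȳᵢ | A·x̄ᵢ | A·ȳᵢ
vertical leg | 2100.00 | 10.00 | 52.50 | 21000.00 | 110250.00
horizontal leg | 5800.00 | 92.50 | 20.00 | 536500.00 | 116000.00
Σ | 7900.00 |  |  | 557500.00 | 226250.00
x_c = 557500.00 / 7900.00 = 70.57 in
y_c = 226250.00 / 7900.00 = 28.64 in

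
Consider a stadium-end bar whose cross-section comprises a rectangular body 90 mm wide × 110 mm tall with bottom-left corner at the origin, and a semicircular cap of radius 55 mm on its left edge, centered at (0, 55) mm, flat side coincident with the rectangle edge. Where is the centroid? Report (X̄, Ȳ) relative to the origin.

Part | A | x̄ᵢ | ȳᵢ | A·x̄ᵢ | A·ȳᵢ
rectangular body | 9900.00 | 45.00 | 55.00 | 445500.00 | 544500.00
semicircular end | 4751.66 | -23.34 | 55.00 | -110916.67 | 261341.24
Σ | 14651.66 |  |  | 334583.33 | 805841.24
X̄ = 334583.33 / 14651.66 = 22.84 mm
Ȳ = 805841.24 / 14651.66 = 55.00 mm

X̄ = 22.84 mm, Ȳ = 55.00 mm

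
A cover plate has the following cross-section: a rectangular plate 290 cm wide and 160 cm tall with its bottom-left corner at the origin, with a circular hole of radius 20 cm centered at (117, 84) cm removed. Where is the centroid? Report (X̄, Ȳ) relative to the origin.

plate: A = 290 × 160 = 46400.00, centroid at (145.00, 80.00).
hole: A = −π·20² = -1256.64, centroid at (117.00, 84.00).
ΣA = 45143.36 cm², ΣAX̄ = 6580973.46 cm³, ΣAȲ = 3606442.49 cm³.
X̄ = 6580973.46/45143.36 = 145.78 cm; Ȳ = 3606442.49/45143.36 = 79.89 cm.

X̄ = 145.78 cm, Ȳ = 79.89 cm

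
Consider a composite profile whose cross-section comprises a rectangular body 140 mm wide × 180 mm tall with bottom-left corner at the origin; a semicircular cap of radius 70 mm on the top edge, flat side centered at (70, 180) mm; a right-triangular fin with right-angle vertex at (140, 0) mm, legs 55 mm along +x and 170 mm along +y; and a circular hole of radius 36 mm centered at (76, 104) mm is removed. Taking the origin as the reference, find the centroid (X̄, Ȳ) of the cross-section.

Part | A | x̄ᵢ | ȳᵢ | A·x̄ᵢ | A·ȳᵢ
rectangular body | 25200.00 | 70.00 | 90.00 | 1764000.00 | 2268000.00
semicircular top | 7696.90 | 70.00 | 209.71 | 538783.14 | 1614109.03
triangular fin | 4675.00 | 158.33 | 56.67 | 740208.33 | 264916.67
hole | -4071.50 | 76.00 | 104.00 | -309434.31 | -423436.42
Σ | 33500.40 |  |  | 2733557.16 | 3723589.27
X̄ = 2733557.16 / 33500.40 = 81.60 mm
Ȳ = 3723589.27 / 33500.40 = 111.15 mm

X̄ = 81.60 mm, Ȳ = 111.15 mm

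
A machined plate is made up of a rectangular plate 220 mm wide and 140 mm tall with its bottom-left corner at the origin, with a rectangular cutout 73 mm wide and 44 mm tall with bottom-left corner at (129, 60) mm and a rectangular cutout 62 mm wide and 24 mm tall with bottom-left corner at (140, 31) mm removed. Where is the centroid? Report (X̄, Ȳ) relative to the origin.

X̄ = 99.69 mm, Ȳ = 70.06 mm

plate: A = 220 × 140 = 30800.00, centroid at (110.00, 70.00).
hole 1: A = −(73 × 44) = -3212.00, centroid at (165.50, 82.00).
hole 2: A = −(62 × 24) = -1488.00, centroid at (171.00, 43.00).
ΣA = 26100.00 mm²
ΣAX̄ = (30800.00)(110.00) + (-3212.00)(165.50) + (-1488.00)(171.00) = 2601966.00 mm³
ΣAȲ = (30800.00)(70.00) + (-3212.00)(82.00) + (-1488.00)(43.00) = 1828632.00 mm³
X̄ = 2601966.00 / 26100.00 = 99.69 mm
Ȳ = 1828632.00 / 26100.00 = 70.06 mm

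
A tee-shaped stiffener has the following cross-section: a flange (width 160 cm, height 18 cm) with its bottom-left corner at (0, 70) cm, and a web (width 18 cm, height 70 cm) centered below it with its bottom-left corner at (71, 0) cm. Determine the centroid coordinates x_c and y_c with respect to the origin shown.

Part | A | x̄ᵢ | ȳᵢ | A·x̄ᵢ | A·ȳᵢ
web | 1260.00 | 80.00 | 35.00 | 100800.00 | 44100.00
flange | 2880.00 | 80.00 | 79.00 | 230400.00 | 227520.00
Σ | 4140.00 |  |  | 331200.00 | 271620.00
x_c = 331200.00 / 4140.00 = 80.00 cm
y_c = 271620.00 / 4140.00 = 65.61 cm

x_c = 80.00 cm, y_c = 65.61 cm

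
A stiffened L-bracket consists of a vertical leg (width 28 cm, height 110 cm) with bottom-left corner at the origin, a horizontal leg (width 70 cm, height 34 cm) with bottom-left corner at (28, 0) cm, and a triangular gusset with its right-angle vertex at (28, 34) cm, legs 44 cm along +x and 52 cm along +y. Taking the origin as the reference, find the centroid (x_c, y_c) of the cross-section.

x_c = 36.62 cm, y_c = 40.67 cm

vertical leg: A = 28 × 110 = 3080.00, centroid at (14.00, 55.00).
horizontal leg: A = 70 × 34 = 2380.00, centroid at (63.00, 17.00).
gusset: A = ½·44·52 = 1144.00, centroid at (42.67, 51.33).
ΣA = 6604.00 cm²
ΣAx_c = (3080.00)(14.00) + (2380.00)(63.00) + (1144.00)(42.67) = 241870.67 cm³
ΣAy_c = (3080.00)(55.00) + (2380.00)(17.00) + (1144.00)(51.33) = 268585.33 cm³
x_c = 241870.67 / 6604.00 = 36.62 cm
y_c = 268585.33 / 6604.00 = 40.67 cm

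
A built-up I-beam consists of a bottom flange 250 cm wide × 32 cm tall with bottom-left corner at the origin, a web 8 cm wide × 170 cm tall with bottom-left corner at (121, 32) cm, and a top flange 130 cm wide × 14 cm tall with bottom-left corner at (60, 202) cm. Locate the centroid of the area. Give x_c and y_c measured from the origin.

x_c = 125.00 cm, y_c = 59.70 cm

bottom flange: A = 250 × 32 = 8000.00, centroid at (125.00, 16.00).
web: A = 8 × 170 = 1360.00, centroid at (125.00, 117.00).
top flange: A = 130 × 14 = 1820.00, centroid at (125.00, 209.00).
ΣA = 11180.00 cm², ΣAx_c = 1397500.00 cm³, ΣAy_c = 667500.00 cm³.
x_c = 1397500.00/11180.00 = 125.00 cm; y_c = 667500.00/11180.00 = 59.70 cm.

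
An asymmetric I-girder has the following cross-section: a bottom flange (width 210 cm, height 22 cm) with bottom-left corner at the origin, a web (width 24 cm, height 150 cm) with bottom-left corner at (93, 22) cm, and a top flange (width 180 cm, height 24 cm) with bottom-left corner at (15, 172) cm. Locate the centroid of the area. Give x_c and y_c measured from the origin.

x_c = 105.00 cm, y_c = 95.29 cm

bottom flange: A = 210 × 22 = 4620.00, centroid at (105.00, 11.00).
web: A = 24 × 150 = 3600.00, centroid at (105.00, 97.00).
top flange: A = 180 × 24 = 4320.00, centroid at (105.00, 184.00).
ΣA = 12540.00 cm², ΣAx_c = 1316700.00 cm³, ΣAy_c = 1194900.00 cm³.
x_c = 1316700.00/12540.00 = 105.00 cm; y_c = 1194900.00/12540.00 = 95.29 cm.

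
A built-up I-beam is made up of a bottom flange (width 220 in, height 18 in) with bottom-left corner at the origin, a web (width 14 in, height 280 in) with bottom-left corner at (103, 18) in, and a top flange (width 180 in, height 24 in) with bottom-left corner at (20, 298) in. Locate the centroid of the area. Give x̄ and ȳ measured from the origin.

bottom flange: A = 220 × 18 = 3960.00, centroid at (110.00, 9.00).
web: A = 14 × 280 = 3920.00, centroid at (110.00, 158.00).
top flange: A = 180 × 24 = 4320.00, centroid at (110.00, 310.00).
ΣA = 12200.00 in², ΣAx̄ = 1342000.00 in³, ΣAȳ = 1994200.00 in³.
x̄ = 1342000.00/12200.00 = 110.00 in; ȳ = 1994200.00/12200.00 = 163.46 in.

x̄ = 110.00 in, ȳ = 163.46 in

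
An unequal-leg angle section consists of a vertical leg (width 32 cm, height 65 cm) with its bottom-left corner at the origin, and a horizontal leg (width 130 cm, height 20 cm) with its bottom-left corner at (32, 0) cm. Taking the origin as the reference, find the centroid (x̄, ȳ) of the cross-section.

x̄ = 61.00 cm, ȳ = 20.00 cm

vertical leg: A = 32 × 65 = 2080.00, centroid at (16.00, 32.50).
horizontal leg: A = 130 × 20 = 2600.00, centroid at (97.00, 10.00).
ΣA = 4680.00 cm²
ΣAx̄ = (2080.00)(16.00) + (2600.00)(97.00) = 285480.00 cm³
ΣAȳ = (2080.00)(32.50) + (2600.00)(10.00) = 93600.00 cm³
x̄ = 285480.00 / 4680.00 = 61.00 cm
ȳ = 93600.00 / 4680.00 = 20.00 cm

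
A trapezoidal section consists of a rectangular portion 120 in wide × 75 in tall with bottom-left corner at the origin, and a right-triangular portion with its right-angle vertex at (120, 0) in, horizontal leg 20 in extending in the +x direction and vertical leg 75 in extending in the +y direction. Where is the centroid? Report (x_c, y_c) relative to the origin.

rectangular portion: A = 120 × 75 = 9000.00, centroid at (60.00, 37.50).
triangular portion: A = ½·20·75 = 750.00, centroid at (126.67, 25.00).
ΣA = 9750.00 in²
ΣAx_c = (9000.00)(60.00) + (750.00)(126.67) = 635000.00 in³
ΣAy_c = (9000.00)(37.50) + (750.00)(25.00) = 356250.00 in³
x_c = 635000.00 / 9750.00 = 65.13 in
y_c = 356250.00 / 9750.00 = 36.54 in

x_c = 65.13 in, y_c = 36.54 in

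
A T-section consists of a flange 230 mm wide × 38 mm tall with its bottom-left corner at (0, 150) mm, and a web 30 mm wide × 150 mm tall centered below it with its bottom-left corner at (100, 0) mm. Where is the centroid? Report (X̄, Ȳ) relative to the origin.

Part | A | x̄ᵢ | ȳᵢ | A·x̄ᵢ | A·ȳᵢ
web | 4500.00 | 115.00 | 75.00 | 517500.00 | 337500.00
flange | 8740.00 | 115.00 | 169.00 | 1005100.00 | 1477060.00
Σ | 13240.00 |  |  | 1522600.00 | 1814560.00
X̄ = 1522600.00 / 13240.00 = 115.00 mm
Ȳ = 1814560.00 / 13240.00 = 137.05 mm

X̄ = 115.00 mm, Ȳ = 137.05 mm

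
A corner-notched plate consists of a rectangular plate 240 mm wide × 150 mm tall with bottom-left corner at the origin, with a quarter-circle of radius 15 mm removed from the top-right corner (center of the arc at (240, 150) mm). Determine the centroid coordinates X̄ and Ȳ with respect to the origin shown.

plate: A = 240 × 150 = 36000.00, centroid at (120.00, 75.00).
removed quarter-circle: A = −¼π·15² = -176.71, centroid at (233.63, 143.63).
ΣA = 35823.29 mm²
ΣAX̄ = (36000.00)(120.00) + (-176.71)(233.63) = 4278713.50 mm³
ΣAȲ = (36000.00)(75.00) + (-176.71)(143.63) = 2674617.81 mm³
X̄ = 4278713.50 / 35823.29 = 119.44 mm
Ȳ = 2674617.81 / 35823.29 = 74.66 mm

X̄ = 119.44 mm, Ȳ = 74.66 mm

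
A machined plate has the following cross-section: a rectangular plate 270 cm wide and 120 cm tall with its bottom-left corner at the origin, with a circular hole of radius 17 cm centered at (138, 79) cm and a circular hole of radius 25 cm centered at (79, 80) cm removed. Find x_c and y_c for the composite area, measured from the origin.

x_c = 138.63 cm, y_c = 58.09 cm

plate: A = 270 × 120 = 32400.00, centroid at (135.00, 60.00).
hole 1: A = −π·17² = -907.92, centroid at (138.00, 79.00).
hole 2: A = −π·25² = -1963.50, centroid at (79.00, 80.00).
ΣA = 29528.58 cm², ΣAx_c = 4093590.86 cm³, ΣAy_c = 1715194.67 cm³.
x_c = 4093590.86/29528.58 = 138.63 cm; y_c = 1715194.67/29528.58 = 58.09 cm.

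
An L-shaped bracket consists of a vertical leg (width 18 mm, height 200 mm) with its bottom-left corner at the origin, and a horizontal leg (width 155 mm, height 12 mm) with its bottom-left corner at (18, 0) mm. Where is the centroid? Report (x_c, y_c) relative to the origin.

vertical leg: A = 18 × 200 = 3600.00, centroid at (9.00, 100.00).
horizontal leg: A = 155 × 12 = 1860.00, centroid at (95.50, 6.00).
ΣA = 5460.00 mm²
ΣAx_c = (3600.00)(9.00) + (1860.00)(95.50) = 210030.00 mm³
ΣAy_c = (3600.00)(100.00) + (1860.00)(6.00) = 371160.00 mm³
x_c = 210030.00 / 5460.00 = 38.47 mm
y_c = 371160.00 / 5460.00 = 67.98 mm

x_c = 38.47 mm, y_c = 67.98 mm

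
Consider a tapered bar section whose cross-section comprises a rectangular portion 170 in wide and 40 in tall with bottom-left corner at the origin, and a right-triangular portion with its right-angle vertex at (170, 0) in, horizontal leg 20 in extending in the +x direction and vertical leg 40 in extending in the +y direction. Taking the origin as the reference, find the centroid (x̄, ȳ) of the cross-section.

rectangular portion: A = 170 × 40 = 6800.00, centroid at (85.00, 20.00).
triangular portion: A = ½·20·40 = 400.00, centroid at (176.67, 13.33).
ΣA = 7200.00 in²
ΣAx̄ = (6800.00)(85.00) + (400.00)(176.67) = 648666.67 in³
ΣAȳ = (6800.00)(20.00) + (400.00)(13.33) = 141333.33 in³
x̄ = 648666.67 / 7200.00 = 90.09 in
ȳ = 141333.33 / 7200.00 = 19.63 in

x̄ = 90.09 in, ȳ = 19.63 in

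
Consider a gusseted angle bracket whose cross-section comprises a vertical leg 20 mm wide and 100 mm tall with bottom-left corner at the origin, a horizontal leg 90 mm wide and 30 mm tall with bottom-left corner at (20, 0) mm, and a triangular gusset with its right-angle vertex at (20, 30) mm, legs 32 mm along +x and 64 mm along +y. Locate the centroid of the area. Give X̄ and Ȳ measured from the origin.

vertical leg: A = 20 × 100 = 2000.00, centroid at (10.00, 50.00).
horizontal leg: A = 90 × 30 = 2700.00, centroid at (65.00, 15.00).
gusset: A = ½·32·64 = 1024.00, centroid at (30.67, 51.33).
ΣA = 5724.00 mm², ΣAX̄ = 226902.67 mm³, ΣAȲ = 193065.33 mm³.
X̄ = 226902.67/5724.00 = 39.64 mm; Ȳ = 193065.33/5724.00 = 33.73 mm.

X̄ = 39.64 mm, Ȳ = 33.73 mm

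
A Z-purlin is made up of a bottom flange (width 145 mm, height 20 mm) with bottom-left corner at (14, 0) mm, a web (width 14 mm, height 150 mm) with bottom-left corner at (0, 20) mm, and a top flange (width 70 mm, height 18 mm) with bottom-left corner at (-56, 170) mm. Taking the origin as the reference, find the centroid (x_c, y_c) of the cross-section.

bottom flange: A = 145 × 20 = 2900.00, centroid at (86.50, 10.00).
web: A = 14 × 150 = 2100.00, centroid at (7.00, 95.00).
top flange: A = 70 × 18 = 1260.00, centroid at (-21.00, 179.00).
ΣA = 6260.00 mm², ΣAx_c = 239090.00 mm³, ΣAy_c = 454040.00 mm³.
x_c = 239090.00/6260.00 = 38.19 mm; y_c = 454040.00/6260.00 = 72.53 mm.

x_c = 38.19 mm, y_c = 72.53 mm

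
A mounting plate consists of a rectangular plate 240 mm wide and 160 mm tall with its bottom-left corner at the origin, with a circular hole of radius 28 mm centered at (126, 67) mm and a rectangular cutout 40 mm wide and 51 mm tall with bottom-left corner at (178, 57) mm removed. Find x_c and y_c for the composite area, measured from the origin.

x_c = 114.87 mm, y_c = 80.79 mm

Part | A | x̄ᵢ | ȳᵢ | A·x̄ᵢ | A·ȳᵢ
plate | 38400.00 | 120.00 | 80.00 | 4608000.00 | 3072000.00
hole 1 | -2463.01 | 126.00 | 67.00 | -310339.09 | -165021.58
hole 2 | -2040.00 | 198.00 | 82.50 | -403920.00 | -168300.00
Σ | 33896.99 |  |  | 3893740.91 | 2738678.42
x_c = 3893740.91 / 33896.99 = 114.87 mm
y_c = 2738678.42 / 33896.99 = 80.79 mm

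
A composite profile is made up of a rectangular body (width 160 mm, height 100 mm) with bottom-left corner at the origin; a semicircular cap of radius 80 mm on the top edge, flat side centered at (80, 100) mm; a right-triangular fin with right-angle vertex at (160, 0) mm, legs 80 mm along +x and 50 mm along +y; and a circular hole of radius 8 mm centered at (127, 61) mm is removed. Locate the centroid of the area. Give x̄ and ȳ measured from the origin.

x̄ = 87.32 mm, ȳ = 77.83 mm

Part | A | x̄ᵢ | ȳᵢ | A·x̄ᵢ | A·ȳᵢ
rectangular body | 16000.00 | 80.00 | 50.00 | 1280000.00 | 800000.00
semicircular top | 10053.10 | 80.00 | 133.95 | 804247.72 | 1346642.98
triangular fin | 2000.00 | 186.67 | 16.67 | 373333.33 | 33333.33
hole | -201.06 | 127.00 | 61.00 | -25534.87 | -12264.78
Σ | 27852.03 |  |  | 2432046.19 | 2167711.54
x̄ = 2432046.19 / 27852.03 = 87.32 mm
ȳ = 2167711.54 / 27852.03 = 77.83 mm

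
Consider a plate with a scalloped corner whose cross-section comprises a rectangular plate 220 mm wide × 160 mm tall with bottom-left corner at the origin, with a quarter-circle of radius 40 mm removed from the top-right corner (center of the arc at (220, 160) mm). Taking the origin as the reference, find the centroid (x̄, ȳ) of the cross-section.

x̄ = 106.56 mm, ȳ = 77.67 mm

plate: A = 220 × 160 = 35200.00, centroid at (110.00, 80.00).
removed quarter-circle: A = −¼π·40² = -1256.64, centroid at (203.02, 143.02).
ΣA = 33943.36 mm²
ΣAx̄ = (35200.00)(110.00) + (-1256.64)(203.02) = 3616873.18 mm³
ΣAȳ = (35200.00)(80.00) + (-1256.64)(143.02) = 2636271.40 mm³
x̄ = 3616873.18 / 33943.36 = 106.56 mm
ȳ = 2636271.40 / 33943.36 = 77.67 mm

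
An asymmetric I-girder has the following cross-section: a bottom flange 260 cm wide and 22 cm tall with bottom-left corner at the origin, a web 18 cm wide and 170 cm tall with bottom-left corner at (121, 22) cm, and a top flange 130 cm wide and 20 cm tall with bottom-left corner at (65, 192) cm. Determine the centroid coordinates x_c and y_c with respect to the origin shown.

Part | A | x̄ᵢ | ȳᵢ | A·x̄ᵢ | A·ȳᵢ
bottom flange | 5720.00 | 130.00 | 11.00 | 743600.00 | 62920.00
web | 3060.00 | 130.00 | 107.00 | 397800.00 | 327420.00
top flange | 2600.00 | 130.00 | 202.00 | 338000.00 | 525200.00
Σ | 11380.00 |  |  | 1479400.00 | 915540.00
x_c = 1479400.00 / 11380.00 = 130.00 cm
y_c = 915540.00 / 11380.00 = 80.45 cm

x_c = 130.00 cm, y_c = 80.45 cm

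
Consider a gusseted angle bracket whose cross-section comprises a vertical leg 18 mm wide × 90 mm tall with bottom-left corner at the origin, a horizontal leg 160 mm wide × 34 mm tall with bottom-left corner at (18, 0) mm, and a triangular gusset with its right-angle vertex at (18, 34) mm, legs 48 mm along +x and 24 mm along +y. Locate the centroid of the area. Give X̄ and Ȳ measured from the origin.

vertical leg: A = 18 × 90 = 1620.00, centroid at (9.00, 45.00).
horizontal leg: A = 160 × 34 = 5440.00, centroid at (98.00, 17.00).
gusset: A = ½·48·24 = 576.00, centroid at (34.00, 42.00).
ΣA = 7636.00 mm²
ΣAX̄ = (1620.00)(9.00) + (5440.00)(98.00) + (576.00)(34.00) = 567284.00 mm³
ΣAȲ = (1620.00)(45.00) + (5440.00)(17.00) + (576.00)(42.00) = 189572.00 mm³
X̄ = 567284.00 / 7636.00 = 74.29 mm
Ȳ = 189572.00 / 7636.00 = 24.83 mm

X̄ = 74.29 mm, Ȳ = 24.83 mm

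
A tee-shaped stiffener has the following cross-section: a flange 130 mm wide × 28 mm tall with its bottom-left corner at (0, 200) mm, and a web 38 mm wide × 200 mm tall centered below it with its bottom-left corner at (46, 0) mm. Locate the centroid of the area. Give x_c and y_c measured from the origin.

x_c = 65.00 mm, y_c = 136.92 mm

web: A = 38 × 200 = 7600.00, centroid at (65.00, 100.00).
flange: A = 130 × 28 = 3640.00, centroid at (65.00, 214.00).
ΣA = 11240.00 mm², ΣAx_c = 730600.00 mm³, ΣAy_c = 1538960.00 mm³.
x_c = 730600.00/11240.00 = 65.00 mm; y_c = 1538960.00/11240.00 = 136.92 mm.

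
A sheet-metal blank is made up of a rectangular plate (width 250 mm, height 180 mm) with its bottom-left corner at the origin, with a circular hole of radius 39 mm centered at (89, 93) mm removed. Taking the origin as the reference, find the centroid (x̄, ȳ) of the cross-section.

plate: A = 250 × 180 = 45000.00, centroid at (125.00, 90.00).
hole: A = −π·39² = -4778.36, centroid at (89.00, 93.00).
ΣA = 40221.64 mm²
ΣAx̄ = (45000.00)(125.00) + (-4778.36)(89.00) = 5199725.74 mm³
ΣAȳ = (45000.00)(90.00) + (-4778.36)(93.00) = 3605612.29 mm³
x̄ = 5199725.74 / 40221.64 = 129.28 mm
ȳ = 3605612.29 / 40221.64 = 89.64 mm

x̄ = 129.28 mm, ȳ = 89.64 mm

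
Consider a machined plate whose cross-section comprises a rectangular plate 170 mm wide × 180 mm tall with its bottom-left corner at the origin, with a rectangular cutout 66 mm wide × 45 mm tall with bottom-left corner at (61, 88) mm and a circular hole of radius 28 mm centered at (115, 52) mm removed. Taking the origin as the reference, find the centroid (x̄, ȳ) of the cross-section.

plate: A = 170 × 180 = 30600.00, centroid at (85.00, 90.00).
hole 1: A = −(66 × 45) = -2970.00, centroid at (94.00, 110.50).
hole 2: A = −π·28² = -2463.01, centroid at (115.00, 52.00).
ΣA = 25166.99 mm², ΣAx̄ = 2038574.01 mm³, ΣAȳ = 2297738.55 mm³.
x̄ = 2038574.01/25166.99 = 81.00 mm; ȳ = 2297738.55/25166.99 = 91.30 mm.

x̄ = 81.00 mm, ȳ = 91.30 mm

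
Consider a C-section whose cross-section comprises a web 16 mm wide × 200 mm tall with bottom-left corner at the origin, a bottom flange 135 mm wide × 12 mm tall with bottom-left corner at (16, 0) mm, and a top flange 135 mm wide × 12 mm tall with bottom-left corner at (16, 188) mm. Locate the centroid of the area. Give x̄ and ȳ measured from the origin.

x̄ = 45.98 mm, ȳ = 100.00 mm

web: A = 16 × 200 = 3200.00, centroid at (8.00, 100.00).
bottom flange: A = 135 × 12 = 1620.00, centroid at (83.50, 6.00).
top flange: A = 135 × 12 = 1620.00, centroid at (83.50, 194.00).
ΣA = 6440.00 mm², ΣAx̄ = 296140.00 mm³, ΣAȳ = 644000.00 mm³.
x̄ = 296140.00/6440.00 = 45.98 mm; ȳ = 644000.00/6440.00 = 100.00 mm.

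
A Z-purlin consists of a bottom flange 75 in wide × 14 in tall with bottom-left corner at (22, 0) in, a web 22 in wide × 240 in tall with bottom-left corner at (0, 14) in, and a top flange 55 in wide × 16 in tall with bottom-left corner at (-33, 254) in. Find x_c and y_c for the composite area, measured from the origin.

x_c = 16.05 in, y_c = 131.13 in

Part | A | x̄ᵢ | ȳᵢ | A·x̄ᵢ | A·ȳᵢ
bottom flange | 1050.00 | 59.50 | 7.00 | 62475.00 | 7350.00
web | 5280.00 | 11.00 | 134.00 | 58080.00 | 707520.00
top flange | 880.00 | -5.50 | 262.00 | -4840.00 | 230560.00
Σ | 7210.00 |  |  | 115715.00 | 945430.00
x_c = 115715.00 / 7210.00 = 16.05 in
y_c = 945430.00 / 7210.00 = 131.13 in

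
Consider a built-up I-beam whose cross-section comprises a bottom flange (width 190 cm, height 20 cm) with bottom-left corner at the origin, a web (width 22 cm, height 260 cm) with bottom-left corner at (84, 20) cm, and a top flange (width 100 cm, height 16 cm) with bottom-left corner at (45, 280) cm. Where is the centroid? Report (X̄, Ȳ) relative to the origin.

Part | A | x̄ᵢ | ȳᵢ | A·x̄ᵢ | A·ȳᵢ
bottom flange | 3800.00 | 95.00 | 10.00 | 361000.00 | 38000.00
web | 5720.00 | 95.00 | 150.00 | 543400.00 | 858000.00
top flange | 1600.00 | 95.00 | 288.00 | 152000.00 | 460800.00
Σ | 11120.00 |  |  | 1056400.00 | 1356800.00
X̄ = 1056400.00 / 11120.00 = 95.00 cm
Ȳ = 1356800.00 / 11120.00 = 122.01 cm

X̄ = 95.00 cm, Ȳ = 122.01 cm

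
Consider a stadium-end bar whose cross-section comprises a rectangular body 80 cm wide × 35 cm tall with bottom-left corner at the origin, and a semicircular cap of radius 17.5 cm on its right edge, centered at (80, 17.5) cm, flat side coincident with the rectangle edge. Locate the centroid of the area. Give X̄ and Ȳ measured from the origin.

X̄ = 46.95 cm, Ȳ = 17.50 cm

rectangular body: A = 80 × 35 = 2800.00, centroid at (40.00, 17.50).
semicircular end: A = ½π·17.5² = 481.06, centroid at (87.43, 17.50).
ΣA = 3281.06 cm², ΣAX̄ = 154057.43 cm³, ΣAȲ = 57418.49 cm³.
X̄ = 154057.43/3281.06 = 46.95 cm; Ȳ = 57418.49/3281.06 = 17.50 cm.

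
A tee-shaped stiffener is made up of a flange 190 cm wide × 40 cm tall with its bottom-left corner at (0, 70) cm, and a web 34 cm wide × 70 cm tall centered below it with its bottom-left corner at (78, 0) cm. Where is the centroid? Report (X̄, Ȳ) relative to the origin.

web: A = 34 × 70 = 2380.00, centroid at (95.00, 35.00).
flange: A = 190 × 40 = 7600.00, centroid at (95.00, 90.00).
ΣA = 9980.00 cm², ΣAX̄ = 948100.00 cm³, ΣAȲ = 767300.00 cm³.
X̄ = 948100.00/9980.00 = 95.00 cm; Ȳ = 767300.00/9980.00 = 76.88 cm.

X̄ = 95.00 cm, Ȳ = 76.88 cm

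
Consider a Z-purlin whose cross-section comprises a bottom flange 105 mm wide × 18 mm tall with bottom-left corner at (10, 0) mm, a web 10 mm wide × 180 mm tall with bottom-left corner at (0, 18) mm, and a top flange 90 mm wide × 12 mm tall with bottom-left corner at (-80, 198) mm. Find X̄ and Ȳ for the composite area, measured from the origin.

bottom flange: A = 105 × 18 = 1890.00, centroid at (62.50, 9.00).
web: A = 10 × 180 = 1800.00, centroid at (5.00, 108.00).
top flange: A = 90 × 12 = 1080.00, centroid at (-35.00, 204.00).
ΣA = 4770.00 mm², ΣAX̄ = 89325.00 mm³, ΣAȲ = 431730.00 mm³.
X̄ = 89325.00/4770.00 = 18.73 mm; Ȳ = 431730.00/4770.00 = 90.51 mm.

X̄ = 18.73 mm, Ȳ = 90.51 mm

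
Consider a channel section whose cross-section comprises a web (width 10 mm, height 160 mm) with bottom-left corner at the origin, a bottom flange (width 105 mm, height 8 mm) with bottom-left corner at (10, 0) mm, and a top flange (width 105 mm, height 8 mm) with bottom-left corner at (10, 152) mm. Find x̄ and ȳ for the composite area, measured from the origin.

Part | A | x̄ᵢ | ȳᵢ | A·x̄ᵢ | A·ȳᵢ
web | 1600.00 | 5.00 | 80.00 | 8000.00 | 128000.00
bottom flange | 840.00 | 62.50 | 4.00 | 52500.00 | 3360.00
top flange | 840.00 | 62.50 | 156.00 | 52500.00 | 131040.00
Σ | 3280.00 |  |  | 113000.00 | 262400.00
x̄ = 113000.00 / 3280.00 = 34.45 mm
ȳ = 262400.00 / 3280.00 = 80.00 mm

x̄ = 34.45 mm, ȳ = 80.00 mm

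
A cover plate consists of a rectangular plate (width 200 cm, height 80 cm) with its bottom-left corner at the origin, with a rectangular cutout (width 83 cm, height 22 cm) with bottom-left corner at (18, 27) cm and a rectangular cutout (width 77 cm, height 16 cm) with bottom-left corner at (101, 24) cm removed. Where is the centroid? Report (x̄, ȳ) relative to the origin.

plate: A = 200 × 80 = 16000.00, centroid at (100.00, 40.00).
hole 1: A = −(83 × 22) = -1826.00, centroid at (59.50, 38.00).
hole 2: A = −(77 × 16) = -1232.00, centroid at (139.50, 32.00).
ΣA = 12942.00 cm²
ΣAx̄ = (16000.00)(100.00) + (-1826.00)(59.50) + (-1232.00)(139.50) = 1319489.00 cm³
ΣAȳ = (16000.00)(40.00) + (-1826.00)(38.00) + (-1232.00)(32.00) = 531188.00 cm³
x̄ = 1319489.00 / 12942.00 = 101.95 cm
ȳ = 531188.00 / 12942.00 = 41.04 cm

x̄ = 101.95 cm, ȳ = 41.04 cm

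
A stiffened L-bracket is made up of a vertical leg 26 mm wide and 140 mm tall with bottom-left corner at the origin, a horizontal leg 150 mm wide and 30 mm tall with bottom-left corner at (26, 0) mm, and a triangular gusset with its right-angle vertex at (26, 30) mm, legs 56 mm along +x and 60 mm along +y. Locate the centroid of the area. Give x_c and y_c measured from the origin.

x_c = 58.74 mm, y_c = 41.37 mm

Part | A | x̄ᵢ | ȳᵢ | A·x̄ᵢ | A·ȳᵢ
vertical leg | 3640.00 | 13.00 | 70.00 | 47320.00 | 254800.00
horizontal leg | 4500.00 | 101.00 | 15.00 | 454500.00 | 67500.00
gusset | 1680.00 | 44.67 | 50.00 | 75040.00 | 84000.00
Σ | 9820.00 |  |  | 576860.00 | 406300.00
x_c = 576860.00 / 9820.00 = 58.74 mm
y_c = 406300.00 / 9820.00 = 41.37 mm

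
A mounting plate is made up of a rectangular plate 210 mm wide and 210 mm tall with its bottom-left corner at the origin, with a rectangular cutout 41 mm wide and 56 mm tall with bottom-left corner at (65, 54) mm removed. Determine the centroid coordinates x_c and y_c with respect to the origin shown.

x_c = 106.07 mm, y_c = 106.26 mm

plate: A = 210 × 210 = 44100.00, centroid at (105.00, 105.00).
hole: A = −(41 × 56) = -2296.00, centroid at (85.50, 82.00).
ΣA = 41804.00 mm²
ΣAx_c = (44100.00)(105.00) + (-2296.00)(85.50) = 4434192.00 mm³
ΣAy_c = (44100.00)(105.00) + (-2296.00)(82.00) = 4442228.00 mm³
x_c = 4434192.00 / 41804.00 = 106.07 mm
y_c = 4442228.00 / 41804.00 = 106.26 mm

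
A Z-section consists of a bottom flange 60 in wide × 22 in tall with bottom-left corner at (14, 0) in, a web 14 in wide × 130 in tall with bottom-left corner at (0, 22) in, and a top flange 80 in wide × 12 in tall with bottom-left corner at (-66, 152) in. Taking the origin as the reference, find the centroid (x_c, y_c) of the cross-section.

Part | A | x̄ᵢ | ȳᵢ | A·x̄ᵢ | A·ȳᵢ
bottom flange | 1320.00 | 44.00 | 11.00 | 58080.00 | 14520.00
web | 1820.00 | 7.00 | 87.00 | 12740.00 | 158340.00
top flange | 960.00 | -26.00 | 158.00 | -24960.00 | 151680.00
Σ | 4100.00 |  |  | 45860.00 | 324540.00
x_c = 45860.00 / 4100.00 = 11.19 in
y_c = 324540.00 / 4100.00 = 79.16 in

x_c = 11.19 in, y_c = 79.16 in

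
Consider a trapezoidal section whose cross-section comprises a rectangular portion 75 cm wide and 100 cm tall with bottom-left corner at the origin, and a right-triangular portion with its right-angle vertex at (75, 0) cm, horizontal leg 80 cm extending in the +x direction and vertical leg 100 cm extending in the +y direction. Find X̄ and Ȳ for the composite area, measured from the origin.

X̄ = 59.82 cm, Ȳ = 44.20 cm

rectangular portion: A = 75 × 100 = 7500.00, centroid at (37.50, 50.00).
triangular portion: A = ½·80·100 = 4000.00, centroid at (101.67, 33.33).
ΣA = 11500.00 cm²
ΣAX̄ = (7500.00)(37.50) + (4000.00)(101.67) = 687916.67 cm³
ΣAȲ = (7500.00)(50.00) + (4000.00)(33.33) = 508333.33 cm³
X̄ = 687916.67 / 11500.00 = 59.82 cm
Ȳ = 508333.33 / 11500.00 = 44.20 cm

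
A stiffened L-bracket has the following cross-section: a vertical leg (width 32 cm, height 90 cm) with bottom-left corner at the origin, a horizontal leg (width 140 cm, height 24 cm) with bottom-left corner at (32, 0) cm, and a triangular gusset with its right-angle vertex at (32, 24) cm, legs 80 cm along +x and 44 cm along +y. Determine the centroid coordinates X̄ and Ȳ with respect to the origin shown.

X̄ = 61.51 cm, Ȳ = 29.75 cm

vertical leg: A = 32 × 90 = 2880.00, centroid at (16.00, 45.00).
horizontal leg: A = 140 × 24 = 3360.00, centroid at (102.00, 12.00).
gusset: A = ½·80·44 = 1760.00, centroid at (58.67, 38.67).
ΣA = 8000.00 cm²
ΣAX̄ = (2880.00)(16.00) + (3360.00)(102.00) + (1760.00)(58.67) = 492053.33 cm³
ΣAȲ = (2880.00)(45.00) + (3360.00)(12.00) + (1760.00)(38.67) = 237973.33 cm³
X̄ = 492053.33 / 8000.00 = 61.51 cm
Ȳ = 237973.33 / 8000.00 = 29.75 cm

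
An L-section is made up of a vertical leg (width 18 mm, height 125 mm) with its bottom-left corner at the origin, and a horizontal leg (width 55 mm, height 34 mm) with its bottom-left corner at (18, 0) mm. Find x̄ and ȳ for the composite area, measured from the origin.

x̄ = 25.57 mm, ȳ = 41.85 mm

vertical leg: A = 18 × 125 = 2250.00, centroid at (9.00, 62.50).
horizontal leg: A = 55 × 34 = 1870.00, centroid at (45.50, 17.00).
ΣA = 4120.00 mm²
ΣAx̄ = (2250.00)(9.00) + (1870.00)(45.50) = 105335.00 mm³
ΣAȳ = (2250.00)(62.50) + (1870.00)(17.00) = 172415.00 mm³
x̄ = 105335.00 / 4120.00 = 25.57 mm
ȳ = 172415.00 / 4120.00 = 41.85 mm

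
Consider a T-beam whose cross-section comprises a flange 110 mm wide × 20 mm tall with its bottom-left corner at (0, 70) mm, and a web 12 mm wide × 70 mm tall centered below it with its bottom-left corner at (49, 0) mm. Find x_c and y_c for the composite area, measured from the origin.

Part | A | x̄ᵢ | ȳᵢ | A·x̄ᵢ | A·ȳᵢ
web | 840.00 | 55.00 | 35.00 | 46200.00 | 29400.00
flange | 2200.00 | 55.00 | 80.00 | 121000.00 | 176000.00
Σ | 3040.00 |  |  | 167200.00 | 205400.00
x_c = 167200.00 / 3040.00 = 55.00 mm
y_c = 205400.00 / 3040.00 = 67.57 mm

x_c = 55.00 mm, y_c = 67.57 mm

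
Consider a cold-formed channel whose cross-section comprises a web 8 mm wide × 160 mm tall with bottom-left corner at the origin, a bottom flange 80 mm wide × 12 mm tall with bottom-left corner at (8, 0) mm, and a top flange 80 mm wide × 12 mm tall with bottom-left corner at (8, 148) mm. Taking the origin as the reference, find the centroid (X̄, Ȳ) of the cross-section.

web: A = 8 × 160 = 1280.00, centroid at (4.00, 80.00).
bottom flange: A = 80 × 12 = 960.00, centroid at (48.00, 6.00).
top flange: A = 80 × 12 = 960.00, centroid at (48.00, 154.00).
ΣA = 3200.00 mm², ΣAX̄ = 97280.00 mm³, ΣAȲ = 256000.00 mm³.
X̄ = 97280.00/3200.00 = 30.40 mm; Ȳ = 256000.00/3200.00 = 80.00 mm.

X̄ = 30.40 mm, Ȳ = 80.00 mm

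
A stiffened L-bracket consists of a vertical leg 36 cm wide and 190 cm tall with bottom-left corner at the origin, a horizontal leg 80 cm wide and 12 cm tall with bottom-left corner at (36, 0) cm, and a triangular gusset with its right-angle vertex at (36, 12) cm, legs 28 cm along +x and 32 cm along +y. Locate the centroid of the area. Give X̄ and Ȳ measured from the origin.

vertical leg: A = 36 × 190 = 6840.00, centroid at (18.00, 95.00).
horizontal leg: A = 80 × 12 = 960.00, centroid at (76.00, 6.00).
gusset: A = ½·28·32 = 448.00, centroid at (45.33, 22.67).
ΣA = 8248.00 cm²
ΣAX̄ = (6840.00)(18.00) + (960.00)(76.00) + (448.00)(45.33) = 216389.33 cm³
ΣAȲ = (6840.00)(95.00) + (960.00)(6.00) + (448.00)(22.67) = 665714.67 cm³
X̄ = 216389.33 / 8248.00 = 26.24 cm
Ȳ = 665714.67 / 8248.00 = 80.71 cm

X̄ = 26.24 cm, Ȳ = 80.71 cm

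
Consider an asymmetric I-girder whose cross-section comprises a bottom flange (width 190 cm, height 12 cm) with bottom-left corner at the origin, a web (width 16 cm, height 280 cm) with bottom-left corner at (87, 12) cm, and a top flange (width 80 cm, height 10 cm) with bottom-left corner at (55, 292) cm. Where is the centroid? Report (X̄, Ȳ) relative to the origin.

Part | A | x̄ᵢ | ȳᵢ | A·x̄ᵢ | A·ȳᵢ
bottom flange | 2280.00 | 95.00 | 6.00 | 216600.00 | 13680.00
web | 4480.00 | 95.00 | 152.00 | 425600.00 | 680960.00
top flange | 800.00 | 95.00 | 297.00 | 76000.00 | 237600.00
Σ | 7560.00 |  |  | 718200.00 | 932240.00
X̄ = 718200.00 / 7560.00 = 95.00 cm
Ȳ = 932240.00 / 7560.00 = 123.31 cm

X̄ = 95.00 cm, Ȳ = 123.31 cm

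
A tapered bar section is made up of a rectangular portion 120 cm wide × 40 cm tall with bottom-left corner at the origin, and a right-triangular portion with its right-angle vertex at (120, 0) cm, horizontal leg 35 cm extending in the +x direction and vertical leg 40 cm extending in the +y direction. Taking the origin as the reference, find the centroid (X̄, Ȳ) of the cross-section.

rectangular portion: A = 120 × 40 = 4800.00, centroid at (60.00, 20.00).
triangular portion: A = ½·35·40 = 700.00, centroid at (131.67, 13.33).
ΣA = 5500.00 cm²
ΣAX̄ = (4800.00)(60.00) + (700.00)(131.67) = 380166.67 cm³
ΣAȲ = (4800.00)(20.00) + (700.00)(13.33) = 105333.33 cm³
X̄ = 380166.67 / 5500.00 = 69.12 cm
Ȳ = 105333.33 / 5500.00 = 19.15 cm

X̄ = 69.12 cm, Ȳ = 19.15 cm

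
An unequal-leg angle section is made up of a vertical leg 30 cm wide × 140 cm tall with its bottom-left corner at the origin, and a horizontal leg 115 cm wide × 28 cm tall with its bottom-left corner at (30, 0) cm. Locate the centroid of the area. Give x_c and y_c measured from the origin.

x_c = 46.46 cm, y_c = 45.70 cm

vertical leg: A = 30 × 140 = 4200.00, centroid at (15.00, 70.00).
horizontal leg: A = 115 × 28 = 3220.00, centroid at (87.50, 14.00).
ΣA = 7420.00 cm²
ΣAx_c = (4200.00)(15.00) + (3220.00)(87.50) = 344750.00 cm³
ΣAy_c = (4200.00)(70.00) + (3220.00)(14.00) = 339080.00 cm³
x_c = 344750.00 / 7420.00 = 46.46 cm
y_c = 339080.00 / 7420.00 = 45.70 cm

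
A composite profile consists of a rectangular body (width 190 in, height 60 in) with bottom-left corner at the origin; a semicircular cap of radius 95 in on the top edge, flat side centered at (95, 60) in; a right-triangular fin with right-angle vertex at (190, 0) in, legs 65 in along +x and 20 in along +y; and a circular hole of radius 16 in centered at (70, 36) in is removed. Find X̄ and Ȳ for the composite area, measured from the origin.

rectangular body: A = 190 × 60 = 11400.00, centroid at (95.00, 30.00).
semicircular top: A = ½π·95² = 14176.44, centroid at (95.00, 100.32).
triangular fin: A = ½·65·20 = 650.00, centroid at (211.67, 6.67).
hole: A = −π·16² = -804.25, centroid at (70.00, 36.00).
ΣA = 25422.19 in², ΣAX̄ = 2511047.49 in³, ΣAȲ = 1739549.96 in³.
X̄ = 2511047.49/25422.19 = 98.77 in; Ȳ = 1739549.96/25422.19 = 68.43 in.

X̄ = 98.77 in, Ȳ = 68.43 in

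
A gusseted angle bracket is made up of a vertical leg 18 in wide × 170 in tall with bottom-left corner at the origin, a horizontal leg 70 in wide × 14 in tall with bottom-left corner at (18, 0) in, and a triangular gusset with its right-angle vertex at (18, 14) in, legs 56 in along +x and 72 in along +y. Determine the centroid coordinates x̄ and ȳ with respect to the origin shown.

x̄ = 25.33 in, ȳ = 56.73 in

vertical leg: A = 18 × 170 = 3060.00, centroid at (9.00, 85.00).
horizontal leg: A = 70 × 14 = 980.00, centroid at (53.00, 7.00).
gusset: A = ½·56·72 = 2016.00, centroid at (36.67, 38.00).
ΣA = 6056.00 in², ΣAx̄ = 153400.00 in³, ΣAȳ = 343568.00 in³.
x̄ = 153400.00/6056.00 = 25.33 in; ȳ = 343568.00/6056.00 = 56.73 in.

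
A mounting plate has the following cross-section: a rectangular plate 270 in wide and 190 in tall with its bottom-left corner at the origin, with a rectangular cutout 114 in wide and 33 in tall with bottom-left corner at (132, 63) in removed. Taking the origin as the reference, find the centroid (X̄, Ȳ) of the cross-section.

X̄ = 130.73 in, Ȳ = 96.23 in

Part | A | x̄ᵢ | ȳᵢ | A·x̄ᵢ | A·ȳᵢ
plate | 51300.00 | 135.00 | 95.00 | 6925500.00 | 4873500.00
hole | -3762.00 | 189.00 | 79.50 | -711018.00 | -299079.00
Σ | 47538.00 |  |  | 6214482.00 | 4574421.00
X̄ = 6214482.00 / 47538.00 = 130.73 in
Ȳ = 4574421.00 / 47538.00 = 96.23 in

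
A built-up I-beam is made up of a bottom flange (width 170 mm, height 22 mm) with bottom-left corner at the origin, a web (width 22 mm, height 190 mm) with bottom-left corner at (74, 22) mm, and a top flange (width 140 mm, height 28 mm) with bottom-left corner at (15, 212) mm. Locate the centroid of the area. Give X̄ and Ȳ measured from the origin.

bottom flange: A = 170 × 22 = 3740.00, centroid at (85.00, 11.00).
web: A = 22 × 190 = 4180.00, centroid at (85.00, 117.00).
top flange: A = 140 × 28 = 3920.00, centroid at (85.00, 226.00).
ΣA = 11840.00 mm², ΣAX̄ = 1006400.00 mm³, ΣAȲ = 1416120.00 mm³.
X̄ = 1006400.00/11840.00 = 85.00 mm; Ȳ = 1416120.00/11840.00 = 119.60 mm.

X̄ = 85.00 mm, Ȳ = 119.60 mm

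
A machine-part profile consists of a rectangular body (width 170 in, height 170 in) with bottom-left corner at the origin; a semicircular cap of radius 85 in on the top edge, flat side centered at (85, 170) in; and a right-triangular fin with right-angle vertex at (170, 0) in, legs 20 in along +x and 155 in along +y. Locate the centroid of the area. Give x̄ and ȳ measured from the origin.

x̄ = 88.40 in, ȳ = 116.64 in

rectangular body: A = 170 × 170 = 28900.00, centroid at (85.00, 85.00).
semicircular top: A = ½π·85² = 11349.00, centroid at (85.00, 206.08).
triangular fin: A = ½·20·155 = 1550.00, centroid at (176.67, 51.67).
ΣA = 41799.00 in²
ΣAx̄ = (28900.00)(85.00) + (11349.00)(85.00) + (1550.00)(176.67) = 3694998.63 in³
ΣAȳ = (28900.00)(85.00) + (11349.00)(206.08) + (1550.00)(51.67) = 4875330.59 in³
x̄ = 3694998.63 / 41799.00 = 88.40 in
ȳ = 4875330.59 / 41799.00 = 116.64 in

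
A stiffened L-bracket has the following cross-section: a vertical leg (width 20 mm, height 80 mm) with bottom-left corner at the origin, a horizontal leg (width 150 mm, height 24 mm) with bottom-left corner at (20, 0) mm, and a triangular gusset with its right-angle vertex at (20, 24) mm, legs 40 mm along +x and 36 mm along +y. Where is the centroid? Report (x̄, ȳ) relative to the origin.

vertical leg: A = 20 × 80 = 1600.00, centroid at (10.00, 40.00).
horizontal leg: A = 150 × 24 = 3600.00, centroid at (95.00, 12.00).
gusset: A = ½·40·36 = 720.00, centroid at (33.33, 36.00).
ΣA = 5920.00 mm²
ΣAx̄ = (1600.00)(10.00) + (3600.00)(95.00) + (720.00)(33.33) = 382000.00 mm³
ΣAȳ = (1600.00)(40.00) + (3600.00)(12.00) + (720.00)(36.00) = 133120.00 mm³
x̄ = 382000.00 / 5920.00 = 64.53 mm
ȳ = 133120.00 / 5920.00 = 22.49 mm

x̄ = 64.53 mm, ȳ = 22.49 mm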